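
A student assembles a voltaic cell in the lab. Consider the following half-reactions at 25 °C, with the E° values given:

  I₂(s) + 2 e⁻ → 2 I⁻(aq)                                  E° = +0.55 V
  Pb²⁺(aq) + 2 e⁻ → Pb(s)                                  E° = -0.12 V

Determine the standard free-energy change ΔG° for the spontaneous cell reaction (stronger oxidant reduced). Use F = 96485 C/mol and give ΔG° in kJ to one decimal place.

-129.3 kJ

I₂/I⁻ (E° = +0.55 V) is the cathode; Pb²⁺/Pb (E° = -0.12 V) is the anode, so E°cell = +0.67 V.
Balancing electrons gives n = 2 (lcm of 2 and 2).
ΔG° = −nFE° = −(2)(96485)(+0.67) = -129,290 J = -129.3 kJ.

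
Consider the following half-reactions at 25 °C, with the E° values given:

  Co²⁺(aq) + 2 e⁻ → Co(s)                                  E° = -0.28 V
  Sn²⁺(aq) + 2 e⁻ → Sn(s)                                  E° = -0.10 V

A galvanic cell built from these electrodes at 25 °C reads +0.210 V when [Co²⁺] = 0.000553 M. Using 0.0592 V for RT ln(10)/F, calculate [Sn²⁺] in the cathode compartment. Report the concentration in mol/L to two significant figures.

Sn²⁺/Sn is the cathode, Co²⁺/Co the anode: E°cell = +0.18 V, n = 2.
Overall reaction: Sn²⁺(aq) + Co(s) → Sn(s) + Co²⁺(aq); Q = [Co²⁺]^1/[Sn²⁺]^1.
From E = E° − (0.0592/n) log Q: log Q = (E° − E)·n/0.0592 = (+0.18 − (+0.210))·2/0.0592 = -1.0135.
So 1·log[Sn²⁺] = 1·log(0.000553) − log Q = -3.2573 − (-1.0135) = -2.2438; [Sn²⁺] = 10^(-2.2438) ≈ 0.0057 M.

0.0057 M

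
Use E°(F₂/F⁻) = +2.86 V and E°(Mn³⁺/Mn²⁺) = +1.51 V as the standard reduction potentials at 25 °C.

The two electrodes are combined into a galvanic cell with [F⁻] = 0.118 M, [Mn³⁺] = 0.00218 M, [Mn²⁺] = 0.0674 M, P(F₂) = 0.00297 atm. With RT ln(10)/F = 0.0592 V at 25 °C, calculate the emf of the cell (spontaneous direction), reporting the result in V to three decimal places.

F₂/F⁻ is the cathode (higher E°), Mn³⁺/Mn²⁺ the anode: E°cell = +2.86 − (+1.51) = +1.35 V, n = 2.
Overall: F₂(g) + 2 Mn²⁺(aq) → 2 F⁻(aq) + 2 Mn³⁺(aq)
Q = [F⁻]^2·[Mn³⁺]^2 / (P(F₂)·[Mn²⁺]^2); log Q = -2.309.
E = E° − (0.0592/n) log Q = +1.35 − (0.0592/2)(-2.309) = +1.418 V.

+1.418 V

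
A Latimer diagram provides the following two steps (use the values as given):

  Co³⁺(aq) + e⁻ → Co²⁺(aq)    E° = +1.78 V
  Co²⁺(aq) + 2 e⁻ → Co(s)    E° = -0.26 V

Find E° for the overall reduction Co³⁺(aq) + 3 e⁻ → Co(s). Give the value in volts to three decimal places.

Since ΔG° = −nFE° is additive over sequential reductions, n₃E°₃ = n₁E°₁ + n₂E°₂.
E°₃ = (1×+1.78 + 2×-0.26) / 3 = (+1.260) / 3 = +0.420 V.

+0.420 V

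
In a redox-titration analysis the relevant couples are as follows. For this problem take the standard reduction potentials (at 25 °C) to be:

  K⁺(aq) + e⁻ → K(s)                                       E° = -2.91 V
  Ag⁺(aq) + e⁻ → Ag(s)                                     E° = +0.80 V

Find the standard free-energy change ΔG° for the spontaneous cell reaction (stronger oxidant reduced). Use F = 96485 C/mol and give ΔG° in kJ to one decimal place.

-358.0 kJ

Ag⁺/Ag (E° = +0.80 V) is the cathode; K⁺/K (E° = -2.91 V) is the anode, so E°cell = +3.71 V.
Balancing electrons gives n = 1 (lcm of 1 and 1).
ΔG° = −nFE° = −(1)(96485)(+3.71) = -357,959 J = -358.0 kJ.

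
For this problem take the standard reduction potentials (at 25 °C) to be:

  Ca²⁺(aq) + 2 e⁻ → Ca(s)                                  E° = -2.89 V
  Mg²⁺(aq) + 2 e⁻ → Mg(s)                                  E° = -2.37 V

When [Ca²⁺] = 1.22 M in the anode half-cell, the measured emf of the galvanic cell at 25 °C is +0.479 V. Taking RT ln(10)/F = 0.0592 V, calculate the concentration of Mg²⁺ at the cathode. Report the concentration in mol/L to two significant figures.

0.050 M

Mg²⁺/Mg is the cathode, Ca²⁺/Ca the anode: E°cell = +0.52 V, n = 2.
Overall reaction: Mg²⁺(aq) + Ca(s) → Mg(s) + Ca²⁺(aq); Q = [Ca²⁺]^1/[Mg²⁺]^1.
From E = E° − (0.0592/n) log Q: log Q = (E° − E)·n/0.0592 = (+0.52 − (+0.479))·2/0.0592 = 1.3851.
So 1·log[Mg²⁺] = 1·log(1.22) − log Q = 0.0864 − (1.3851) = -1.2987; [Mg²⁺] = 10^(-1.2987) ≈ 0.050 M.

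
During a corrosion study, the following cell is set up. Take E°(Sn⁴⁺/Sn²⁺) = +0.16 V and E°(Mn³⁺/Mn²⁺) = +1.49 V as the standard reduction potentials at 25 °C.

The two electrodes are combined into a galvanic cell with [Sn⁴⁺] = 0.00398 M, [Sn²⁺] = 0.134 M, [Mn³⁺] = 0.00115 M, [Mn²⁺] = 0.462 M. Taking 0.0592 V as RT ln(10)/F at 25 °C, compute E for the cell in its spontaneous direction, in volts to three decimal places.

+1.221 V

Mn³⁺/Mn²⁺ is the cathode (higher E°), Sn⁴⁺/Sn²⁺ the anode: E°cell = +1.49 − (+0.16) = +1.33 V, n = 2.
Overall: 2 Mn³⁺(aq) + Sn²⁺(aq) → 2 Mn²⁺(aq) + Sn⁴⁺(aq)
Q = [Mn²⁺]^2·[Sn⁴⁺] / ([Mn³⁺]^2·[Sn²⁺]); log Q = 3.681.
E = E° − (0.0592/n) log Q = +1.33 − (0.0592/2)(3.681) = +1.221 V.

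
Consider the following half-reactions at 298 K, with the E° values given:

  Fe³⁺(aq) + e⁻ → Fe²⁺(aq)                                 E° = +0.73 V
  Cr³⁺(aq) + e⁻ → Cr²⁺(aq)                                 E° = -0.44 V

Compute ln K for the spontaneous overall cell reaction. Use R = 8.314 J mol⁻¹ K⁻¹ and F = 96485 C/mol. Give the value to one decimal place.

Cathode: Fe³⁺/Fe²⁺; anode: Cr³⁺/Cr²⁺. E°cell = (+0.73) − (-0.44) = +1.17 V, with n = 1.
ΔG° = −nFE° = −RT ln K, so ln K = nFE°/(RT) = (1)(96485)(+1.17) / ((8.314)(298)) = 45.564.

45.6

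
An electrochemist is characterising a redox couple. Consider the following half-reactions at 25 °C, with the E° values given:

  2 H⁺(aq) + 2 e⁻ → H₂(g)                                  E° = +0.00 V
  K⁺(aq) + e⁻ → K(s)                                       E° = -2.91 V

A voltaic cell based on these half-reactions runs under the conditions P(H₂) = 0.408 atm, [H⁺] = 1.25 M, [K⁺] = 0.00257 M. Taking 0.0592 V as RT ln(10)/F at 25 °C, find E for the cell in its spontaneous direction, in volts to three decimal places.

+3.081 V

H⁺/H₂ is the cathode (higher E°), K⁺/K the anode: E°cell = +0.00 − (-2.91) = +2.91 V, n = 2.
Overall: 2 H⁺(aq) + 2 K(s) → H₂(g) + 2 K⁺(aq)
Q = P(H₂)·[K⁺]^2 / ([H⁺]^2); log Q = -5.763.
E = E° − (0.0592/n) log Q = +2.91 − (0.0592/2)(-5.763) = +3.081 V.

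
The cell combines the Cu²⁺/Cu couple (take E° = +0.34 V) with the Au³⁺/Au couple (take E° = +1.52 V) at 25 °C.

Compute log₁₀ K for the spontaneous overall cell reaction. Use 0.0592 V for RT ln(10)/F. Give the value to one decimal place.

119.6

Cathode: Au³⁺/Au; anode: Cu²⁺/Cu. E°cell = +1.18 V, n = 6.
log K = nE°cell / 0.0592 = (6)(+1.18) / 0.0592 = 119.6.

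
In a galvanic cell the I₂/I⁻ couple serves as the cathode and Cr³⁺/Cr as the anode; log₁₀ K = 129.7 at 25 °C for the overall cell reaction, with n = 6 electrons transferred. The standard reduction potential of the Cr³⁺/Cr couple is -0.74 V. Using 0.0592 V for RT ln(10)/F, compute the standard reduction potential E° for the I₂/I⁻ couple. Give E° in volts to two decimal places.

E°cell = (0.0592/n)·log K = (0.0592/6)(129.7) = +1.280 V.
Since I₂/I⁻ is the cathode and Cr³⁺/Cr the anode, E°cell = E°(I₂/I⁻) − E°(Cr³⁺/Cr).
So E°(I₂/I⁻) = E°cell + E°(Cr³⁺/Cr) = +1.280 + (-0.74) = +0.54 V.

+0.54 V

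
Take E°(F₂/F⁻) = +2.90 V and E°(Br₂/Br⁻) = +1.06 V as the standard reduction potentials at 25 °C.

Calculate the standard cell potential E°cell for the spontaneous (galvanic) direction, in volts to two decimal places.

The F₂/F⁻ couple has the higher reduction potential, so it is the cathode; Br₂/Br⁻ is oxidised at the anode.
E°cell = E°(cathode) − E°(anode) = (+2.90) − (+1.06) = +1.84 V.

+1.84 V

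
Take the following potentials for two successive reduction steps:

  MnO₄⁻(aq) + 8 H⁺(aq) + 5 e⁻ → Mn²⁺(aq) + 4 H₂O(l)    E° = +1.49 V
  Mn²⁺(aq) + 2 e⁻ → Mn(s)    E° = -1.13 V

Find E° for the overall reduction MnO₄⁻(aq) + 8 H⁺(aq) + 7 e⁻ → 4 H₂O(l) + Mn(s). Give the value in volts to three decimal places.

Standard free energies of sequential steps add: ΔG°₃ = ΔG°₁ + ΔG°₂, so n₃E°₃ = n₁E°₁ + n₂E°₂.
E°₃ = (5×+1.49 + 2×-1.13) / 7 = (+5.190) / 7 = +0.741 V.

+0.741 V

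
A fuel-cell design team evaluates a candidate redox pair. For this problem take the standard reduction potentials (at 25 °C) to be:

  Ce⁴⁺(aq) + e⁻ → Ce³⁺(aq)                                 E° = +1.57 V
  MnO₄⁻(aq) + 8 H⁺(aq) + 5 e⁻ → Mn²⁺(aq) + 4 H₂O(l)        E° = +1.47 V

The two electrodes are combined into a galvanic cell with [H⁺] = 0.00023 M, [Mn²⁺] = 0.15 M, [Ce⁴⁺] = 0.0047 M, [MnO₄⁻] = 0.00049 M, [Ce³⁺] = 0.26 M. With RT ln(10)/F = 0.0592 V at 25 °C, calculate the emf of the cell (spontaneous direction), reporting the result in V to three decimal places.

+0.371 V

Ce⁴⁺/Ce³⁺ is the cathode (higher E°), MnO₄⁻/Mn²⁺ the anode: E°cell = +1.57 − (+1.47) = +0.10 V, n = 5.
Overall: 5 Ce⁴⁺(aq) + Mn²⁺(aq) + 4 H₂O(l) → 5 Ce³⁺(aq) + MnO₄⁻(aq) + 8 H⁺(aq)
Q = [Ce³⁺]^5·[MnO₄⁻]·[H⁺]^8 / ([Ce⁴⁺]^5·[Mn²⁺]); log Q = -22.878.
E = E° − (0.0592/n) log Q = +0.10 − (0.0592/5)(-22.878) = +0.371 V.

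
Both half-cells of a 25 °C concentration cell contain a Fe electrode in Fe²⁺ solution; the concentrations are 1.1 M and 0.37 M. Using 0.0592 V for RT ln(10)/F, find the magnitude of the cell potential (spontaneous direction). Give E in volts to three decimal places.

+0.014 V

For a concentration cell E°cell = 0. The 1.1 M side is the cathode (reduction is favoured where [Fe²⁺] is higher).
With n = 2, E = −(0.0592/2) log([Fe²⁺]ₐₙ/[Fe²⁺]꜀ₐₜ) = −(0.0592/2) log(0.37/1.1) = −(0.0592/2)(-0.473) = +0.014 V.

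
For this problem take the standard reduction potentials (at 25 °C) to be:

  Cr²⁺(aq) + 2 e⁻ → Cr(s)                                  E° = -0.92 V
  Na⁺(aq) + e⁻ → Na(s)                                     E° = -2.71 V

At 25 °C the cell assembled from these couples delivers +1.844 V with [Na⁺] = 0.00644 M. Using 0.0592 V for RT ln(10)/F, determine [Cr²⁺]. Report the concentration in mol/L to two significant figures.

Cr²⁺/Cr is the cathode, Na⁺/Na the anode: E°cell = +1.79 V, n = 2.
Overall reaction: Cr²⁺(aq) + 2 Na(s) → Cr(s) + 2 Na⁺(aq); Q = [Na⁺]^2/[Cr²⁺]^1.
From E = E° − (0.0592/n) log Q: log Q = (E° − E)·n/0.0592 = (+1.79 − (+1.844))·2/0.0592 = -1.8243.
So 1·log[Cr²⁺] = 2·log(0.00644) − log Q = -4.3822 − (-1.8243) = -2.5579; [Cr²⁺] = 10^(-2.5579) ≈ 0.0028 M.

0.0028 M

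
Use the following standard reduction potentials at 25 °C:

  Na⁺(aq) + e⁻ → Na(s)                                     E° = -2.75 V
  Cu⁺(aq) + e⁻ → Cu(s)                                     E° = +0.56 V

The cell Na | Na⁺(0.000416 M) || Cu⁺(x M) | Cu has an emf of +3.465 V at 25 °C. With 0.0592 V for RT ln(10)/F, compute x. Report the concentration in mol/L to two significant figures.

Cu⁺/Cu is the cathode, Na⁺/Na the anode: E°cell = +3.31 V, n = 1.
Overall reaction: Cu⁺(aq) + Na(s) → Cu(s) + Na⁺(aq); Q = [Na⁺]^1/[Cu⁺]^1.
From E = E° − (0.0592/n) log Q: log Q = (E° − E)·n/0.0592 = (+3.31 − (+3.465))·1/0.0592 = -2.6182.
So 1·log[Cu⁺] = 1·log(0.000416) − log Q = -3.3809 − (-2.6182) = -0.7627; [Cu⁺] = 10^(-0.7627) ≈ 0.17 M.

0.17 M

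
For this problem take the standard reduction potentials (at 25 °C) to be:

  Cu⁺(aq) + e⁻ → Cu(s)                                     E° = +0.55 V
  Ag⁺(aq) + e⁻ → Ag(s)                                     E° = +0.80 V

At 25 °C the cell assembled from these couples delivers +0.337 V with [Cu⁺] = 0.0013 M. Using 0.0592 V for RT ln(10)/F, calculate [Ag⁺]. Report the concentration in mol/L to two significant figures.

Ag⁺/Ag is the cathode, Cu⁺/Cu the anode: E°cell = +0.25 V, n = 1.
Overall reaction: Ag⁺(aq) + Cu(s) → Ag(s) + Cu⁺(aq); Q = [Cu⁺]^1/[Ag⁺]^1.
From E = E° − (0.0592/n) log Q: log Q = (E° − E)·n/0.0592 = (+0.25 − (+0.337))·1/0.0592 = -1.4696.
So 1·log[Ag⁺] = 1·log(0.0013) − log Q = -2.8861 − (-1.4696) = -1.4165; [Ag⁺] = 10^(-1.4165) ≈ 0.038 M.

0.038 M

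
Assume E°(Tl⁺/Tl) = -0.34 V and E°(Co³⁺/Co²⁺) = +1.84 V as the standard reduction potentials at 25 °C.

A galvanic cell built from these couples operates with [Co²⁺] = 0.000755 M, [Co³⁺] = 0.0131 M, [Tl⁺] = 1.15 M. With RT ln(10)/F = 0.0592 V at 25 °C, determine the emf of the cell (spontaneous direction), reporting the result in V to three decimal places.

Co³⁺/Co²⁺ is the cathode (higher E°), Tl⁺/Tl the anode: E°cell = +1.84 − (-0.34) = +2.18 V, n = 1.
Overall: Co³⁺(aq) + Tl(s) → Co²⁺(aq) + Tl⁺(aq)
Q = [Co²⁺]·[Tl⁺] / ([Co³⁺]); log Q = -1.179.
E = E° − (0.0592/n) log Q = +2.18 − (0.0592/1)(-1.179) = +2.250 V.

+2.250 V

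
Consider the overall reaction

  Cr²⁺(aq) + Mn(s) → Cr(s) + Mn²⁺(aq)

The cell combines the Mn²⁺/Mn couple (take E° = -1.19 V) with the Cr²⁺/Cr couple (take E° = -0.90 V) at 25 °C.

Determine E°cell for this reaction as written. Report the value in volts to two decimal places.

+0.29 V

The Cr²⁺/Cr couple has the higher reduction potential, so it is the cathode; Mn²⁺/Mn is oxidised at the anode.
E°cell = E°(cathode) − E°(anode) = (-0.90) − (-1.19) = +0.29 V.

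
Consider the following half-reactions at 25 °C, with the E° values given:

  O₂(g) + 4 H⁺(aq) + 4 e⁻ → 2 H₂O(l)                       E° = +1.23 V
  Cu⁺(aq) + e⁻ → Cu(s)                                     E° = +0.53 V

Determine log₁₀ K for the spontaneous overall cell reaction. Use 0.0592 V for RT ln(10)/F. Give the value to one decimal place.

47.3

Cathode: O₂/H₂O; anode: Cu⁺/Cu. E°cell = +0.70 V, n = 4.
log K = nE°cell / 0.0592 = (4)(+0.70) / 0.0592 = 47.3.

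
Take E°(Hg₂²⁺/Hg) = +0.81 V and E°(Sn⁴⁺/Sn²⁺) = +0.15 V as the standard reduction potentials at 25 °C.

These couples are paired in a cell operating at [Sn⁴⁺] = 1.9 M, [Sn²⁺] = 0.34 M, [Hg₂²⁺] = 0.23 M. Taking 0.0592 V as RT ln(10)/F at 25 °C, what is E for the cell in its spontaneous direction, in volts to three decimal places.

+0.619 V

Hg₂²⁺/Hg is the cathode (higher E°), Sn⁴⁺/Sn²⁺ the anode: E°cell = +0.81 − (+0.15) = +0.66 V, n = 2.
Overall: Hg₂²⁺(aq) + Sn²⁺(aq) → 2 Hg(l) + Sn⁴⁺(aq)
Q = [Sn⁴⁺] / ([Hg₂²⁺]·[Sn²⁺]); log Q = 1.386.
E = E° − (0.0592/n) log Q = +0.66 − (0.0592/2)(1.386) = +0.619 V.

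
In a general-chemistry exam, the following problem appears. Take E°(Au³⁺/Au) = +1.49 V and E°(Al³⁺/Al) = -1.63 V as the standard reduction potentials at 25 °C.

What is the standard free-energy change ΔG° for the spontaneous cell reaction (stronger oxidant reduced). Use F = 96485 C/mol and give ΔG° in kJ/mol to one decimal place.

Au³⁺/Au (E° = +1.49 V) is the cathode; Al³⁺/Al (E° = -1.63 V) is the anode, so E°cell = +3.12 V.
Balancing electrons gives n = 3 (lcm of 3 and 3).
ΔG° = −nFE° = −(3)(96485)(+3.12) = -903,100 J = -903.1 kJ/mol.

-903.1 kJ/mol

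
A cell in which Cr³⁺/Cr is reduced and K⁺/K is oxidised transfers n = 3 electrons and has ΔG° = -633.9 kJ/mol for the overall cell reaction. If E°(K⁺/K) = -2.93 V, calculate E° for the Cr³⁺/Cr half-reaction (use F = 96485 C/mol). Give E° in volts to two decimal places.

-0.74 V

E°cell = −ΔG°/(nF) = −(-633.9×10³)/((3)(96485)) = +2.190 V.
Since Cr³⁺/Cr is the cathode and K⁺/K the anode, E°cell = E°(Cr³⁺/Cr) − E°(K⁺/K).
So E°(Cr³⁺/Cr) = E°cell + E°(K⁺/K) = +2.190 + (-2.93) = -0.74 V.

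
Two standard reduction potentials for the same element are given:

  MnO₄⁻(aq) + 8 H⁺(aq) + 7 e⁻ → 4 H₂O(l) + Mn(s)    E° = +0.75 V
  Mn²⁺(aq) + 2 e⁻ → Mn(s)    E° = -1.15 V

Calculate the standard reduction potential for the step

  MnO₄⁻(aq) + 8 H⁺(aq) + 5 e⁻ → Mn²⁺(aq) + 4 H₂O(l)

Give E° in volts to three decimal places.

Sequential free energies add, so n₃E°₃ = n₁E°₁ + n₂E°₂.
With n₃ = 7, and the known step contributing 2×(-1.15) V, the unknown satisfies 5·E° = 7×(+0.75) − 2×(-1.15) = +7.550.
E° = +7.550 / 5 = +1.510 V.

+1.510 V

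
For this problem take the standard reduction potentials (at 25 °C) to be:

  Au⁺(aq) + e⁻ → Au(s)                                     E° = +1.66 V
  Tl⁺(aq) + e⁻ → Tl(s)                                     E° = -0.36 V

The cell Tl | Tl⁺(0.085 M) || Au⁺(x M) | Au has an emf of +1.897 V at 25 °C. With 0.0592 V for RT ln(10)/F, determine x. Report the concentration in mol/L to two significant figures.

Au⁺/Au is the cathode, Tl⁺/Tl the anode: E°cell = +2.02 V, n = 1.
Overall reaction: Au⁺(aq) + Tl(s) → Au(s) + Tl⁺(aq); Q = [Tl⁺]^1/[Au⁺]^1.
From E = E° − (0.0592/n) log Q: log Q = (E° − E)·n/0.0592 = (+2.02 − (+1.897))·1/0.0592 = 2.0777.
So 1·log[Au⁺] = 1·log(0.085) − log Q = -1.0706 − (2.0777) = -3.1483; [Au⁺] = 10^(-3.1483) ≈ 0.00071 M.

0.00071 M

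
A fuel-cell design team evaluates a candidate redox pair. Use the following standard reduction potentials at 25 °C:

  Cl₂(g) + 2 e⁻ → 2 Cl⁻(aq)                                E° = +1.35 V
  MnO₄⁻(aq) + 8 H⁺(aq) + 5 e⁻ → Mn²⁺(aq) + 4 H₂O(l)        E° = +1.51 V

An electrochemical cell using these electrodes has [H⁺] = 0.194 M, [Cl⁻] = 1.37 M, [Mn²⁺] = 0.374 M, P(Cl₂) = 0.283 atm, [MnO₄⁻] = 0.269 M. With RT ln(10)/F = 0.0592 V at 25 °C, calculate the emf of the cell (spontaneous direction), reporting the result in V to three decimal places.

MnO₄⁻/Mn²⁺ is the cathode (higher E°), Cl₂/Cl⁻ the anode: E°cell = +1.51 − (+1.35) = +0.16 V, n = 10.
Overall: 2 MnO₄⁻(aq) + 16 H⁺(aq) + 10 Cl⁻(aq) → 2 Mn²⁺(aq) + 8 H₂O(l) + 5 Cl₂(g)
Q = [Mn²⁺]^2·P(Cl₂)^5 / ([MnO₄⁻]^2·[H⁺]^16·[Cl⁻]^10); log Q = 7.573.
E = E° − (0.0592/n) log Q = +0.16 − (0.0592/10)(7.573) = +0.115 V.

+0.115 V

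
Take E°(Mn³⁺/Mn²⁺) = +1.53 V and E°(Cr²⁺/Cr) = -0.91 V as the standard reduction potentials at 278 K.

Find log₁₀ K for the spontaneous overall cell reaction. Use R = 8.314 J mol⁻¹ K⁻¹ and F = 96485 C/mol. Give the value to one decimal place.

Cathode: Mn³⁺/Mn²⁺; anode: Cr²⁺/Cr. E°cell = (+1.53) − (-0.91) = +2.44 V, with n = 2.
ΔG° = −nFE° = −RT ln K, so ln K = nFE°/(RT) = (2)(96485)(+2.44) / ((8.314)(278)) = 203.716.
log₁₀ K = 203.716 / ln 10 = 88.5.

88.5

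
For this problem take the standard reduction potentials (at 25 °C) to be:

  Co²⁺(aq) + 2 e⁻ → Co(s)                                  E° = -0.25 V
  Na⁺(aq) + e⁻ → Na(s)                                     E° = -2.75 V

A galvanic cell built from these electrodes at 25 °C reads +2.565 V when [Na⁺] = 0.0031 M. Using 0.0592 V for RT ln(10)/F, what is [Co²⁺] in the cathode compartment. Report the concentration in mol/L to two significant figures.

Co²⁺/Co is the cathode, Na⁺/Na the anode: E°cell = +2.50 V, n = 2.
Overall reaction: Co²⁺(aq) + 2 Na(s) → Co(s) + 2 Na⁺(aq); Q = [Na⁺]^2/[Co²⁺]^1.
From E = E° − (0.0592/n) log Q: log Q = (E° − E)·n/0.0592 = (+2.50 − (+2.565))·2/0.0592 = -2.1959.
So 1·log[Co²⁺] = 2·log(0.0031) − log Q = -5.0173 − (-2.1959) = -2.8214; [Co²⁺] = 10^(-2.8214) ≈ 0.0015 M.

0.0015 M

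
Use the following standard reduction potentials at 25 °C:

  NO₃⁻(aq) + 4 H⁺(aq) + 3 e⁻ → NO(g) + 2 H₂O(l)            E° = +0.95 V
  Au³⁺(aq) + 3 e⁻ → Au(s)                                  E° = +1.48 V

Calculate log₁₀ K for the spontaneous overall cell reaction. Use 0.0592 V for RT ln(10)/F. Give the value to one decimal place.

26.9

Cathode: Au³⁺/Au; anode: NO₃⁻/NO. E°cell = +0.53 V, n = 3.
log K = nE°cell / 0.0592 = (3)(+0.53) / 0.0592 = 26.9.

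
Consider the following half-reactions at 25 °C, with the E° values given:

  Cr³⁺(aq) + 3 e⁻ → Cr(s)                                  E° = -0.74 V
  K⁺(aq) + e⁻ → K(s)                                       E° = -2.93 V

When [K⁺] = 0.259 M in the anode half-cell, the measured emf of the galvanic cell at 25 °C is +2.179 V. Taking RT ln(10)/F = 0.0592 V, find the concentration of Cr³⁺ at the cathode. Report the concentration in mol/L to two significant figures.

Cr³⁺/Cr is the cathode, K⁺/K the anode: E°cell = +2.19 V, n = 3.
Overall reaction: Cr³⁺(aq) + 3 K(s) → Cr(s) + 3 K⁺(aq); Q = [K⁺]^3/[Cr³⁺]^1.
From E = E° − (0.0592/n) log Q: log Q = (E° − E)·n/0.0592 = (+2.19 − (+2.179))·3/0.0592 = 0.5574.
So 1·log[Cr³⁺] = 3·log(0.259) − log Q = -1.7601 − (0.5574) = -2.3175; [Cr³⁺] = 10^(-2.3175) ≈ 0.0048 M.

0.0048 M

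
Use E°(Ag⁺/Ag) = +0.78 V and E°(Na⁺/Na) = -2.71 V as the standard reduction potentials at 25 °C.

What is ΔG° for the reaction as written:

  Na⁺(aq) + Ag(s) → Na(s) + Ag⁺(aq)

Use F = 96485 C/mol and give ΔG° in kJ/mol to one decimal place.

As written, Na⁺/Na is reduced (cathode) and Ag⁺/Ag is oxidised (anode), so E°cell = (-2.71) − (+0.78) = -3.49 V.
Balancing electrons gives n = 1.
ΔG° = −nFE° = −(1)(96485)(-3.49) = 336,733 J = +336.7 kJ/mol.

+336.7 kJ/mol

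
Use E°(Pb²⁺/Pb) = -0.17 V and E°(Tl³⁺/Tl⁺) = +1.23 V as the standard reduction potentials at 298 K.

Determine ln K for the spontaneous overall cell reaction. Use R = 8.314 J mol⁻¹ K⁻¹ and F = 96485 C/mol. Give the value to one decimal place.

109.0

Cathode: Tl³⁺/Tl⁺; anode: Pb²⁺/Pb. E°cell = (+1.23) − (-0.17) = +1.40 V, with n = 2.
ΔG° = −nFE° = −RT ln K, so ln K = nFE°/(RT) = (2)(96485)(+1.40) / ((8.314)(298)) = 109.041.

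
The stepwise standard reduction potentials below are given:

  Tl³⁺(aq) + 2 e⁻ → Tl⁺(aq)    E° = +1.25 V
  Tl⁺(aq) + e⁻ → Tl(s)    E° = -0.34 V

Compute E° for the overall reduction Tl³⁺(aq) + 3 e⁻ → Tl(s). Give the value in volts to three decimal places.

+0.720 V

Standard free energies of sequential steps add: ΔG°₃ = ΔG°₁ + ΔG°₂, so n₃E°₃ = n₁E°₁ + n₂E°₂.
E°₃ = (2×+1.25 + 1×-0.34) / 3 = (+2.160) / 3 = +0.720 V.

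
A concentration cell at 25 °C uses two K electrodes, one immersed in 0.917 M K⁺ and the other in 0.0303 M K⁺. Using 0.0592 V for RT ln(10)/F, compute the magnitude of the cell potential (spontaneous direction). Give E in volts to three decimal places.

For a concentration cell E°cell = 0. The 0.917 M side is the cathode (reduction is favoured where [K⁺] is higher).
With n = 1, E = −(0.0592/1) log([K⁺]ₐₙ/[K⁺]꜀ₐₜ) = −(0.0592/1) log(0.0303/0.917) = −(0.0592/1)(-1.481) = +0.088 V.

+0.088 V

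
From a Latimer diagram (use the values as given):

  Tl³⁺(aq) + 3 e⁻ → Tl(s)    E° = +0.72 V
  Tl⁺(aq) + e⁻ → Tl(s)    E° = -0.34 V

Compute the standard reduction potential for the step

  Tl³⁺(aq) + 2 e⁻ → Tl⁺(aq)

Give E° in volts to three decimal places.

Sequential free energies add, so n₃E°₃ = n₁E°₁ + n₂E°₂.
With n₃ = 3, and the known step contributing 1×(-0.34) V, the unknown satisfies 2·E° = 3×(+0.72) − 1×(-0.34) = +2.500.
E° = +2.500 / 2 = +1.250 V.

+1.250 V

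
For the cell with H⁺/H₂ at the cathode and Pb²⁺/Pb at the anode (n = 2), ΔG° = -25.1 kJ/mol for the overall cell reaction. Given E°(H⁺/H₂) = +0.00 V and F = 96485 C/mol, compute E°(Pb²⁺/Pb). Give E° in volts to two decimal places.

-0.13 V

E°cell = −ΔG°/(nF) = −(-25.1×10³)/((2)(96485)) = +0.130 V.
Since H⁺/H₂ is the cathode and Pb²⁺/Pb the anode, E°cell = E°(H⁺/H₂) − E°(Pb²⁺/Pb).
So E°(Pb²⁺/Pb) = E°(H⁺/H₂) − E°cell = (+0.00) − (+0.130) = -0.13 V.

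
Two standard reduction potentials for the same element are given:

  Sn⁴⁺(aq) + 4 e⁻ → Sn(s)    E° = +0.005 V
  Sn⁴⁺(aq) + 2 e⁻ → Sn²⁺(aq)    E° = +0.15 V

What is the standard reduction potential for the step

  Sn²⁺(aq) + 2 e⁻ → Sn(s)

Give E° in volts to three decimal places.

Sequential free energies add, so n₃E°₃ = n₁E°₁ + n₂E°₂.
With n₃ = 4, and the known step contributing 2×(+0.15) V, the unknown satisfies 2·E° = 4×(+0.005) − 2×(+0.15) = -0.280.
E° = -0.280 / 2 = -0.140 V.

-0.140 V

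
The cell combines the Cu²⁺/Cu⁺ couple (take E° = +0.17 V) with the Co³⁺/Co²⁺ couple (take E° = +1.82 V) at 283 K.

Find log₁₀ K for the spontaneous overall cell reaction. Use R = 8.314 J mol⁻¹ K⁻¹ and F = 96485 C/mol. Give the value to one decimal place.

29.4

Cathode: Co³⁺/Co²⁺; anode: Cu²⁺/Cu⁺. E°cell = (+1.82) − (+0.17) = +1.65 V, with n = 1.
ΔG° = −nFE° = −RT ln K, so ln K = nFE°/(RT) = (1)(96485)(+1.65) / ((8.314)(283)) = 67.662.
log₁₀ K = 67.662 / ln 10 = 29.4.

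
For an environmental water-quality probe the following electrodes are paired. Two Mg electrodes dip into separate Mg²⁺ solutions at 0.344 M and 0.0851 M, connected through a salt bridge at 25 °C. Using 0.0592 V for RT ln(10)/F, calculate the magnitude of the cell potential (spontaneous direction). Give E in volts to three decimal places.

For a concentration cell E°cell = 0. The 0.344 M side is the cathode (reduction is favoured where [Mg²⁺] is higher).
With n = 2, E = −(0.0592/2) log([Mg²⁺]ₐₙ/[Mg²⁺]꜀ₐₜ) = −(0.0592/2) log(0.0851/0.344) = −(0.0592/2)(-0.607) = +0.018 V.

+0.018 V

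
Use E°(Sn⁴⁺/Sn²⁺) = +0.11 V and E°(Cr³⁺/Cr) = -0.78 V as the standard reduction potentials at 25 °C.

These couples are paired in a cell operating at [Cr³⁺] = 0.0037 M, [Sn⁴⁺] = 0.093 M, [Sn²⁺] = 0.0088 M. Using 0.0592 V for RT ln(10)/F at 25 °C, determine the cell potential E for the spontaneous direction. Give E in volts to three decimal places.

Sn⁴⁺/Sn²⁺ is the cathode (higher E°), Cr³⁺/Cr the anode: E°cell = +0.11 − (-0.78) = +0.89 V, n = 6.
Overall: 3 Sn⁴⁺(aq) + 2 Cr(s) → 3 Sn²⁺(aq) + 2 Cr³⁺(aq)
Q = [Sn²⁺]^3·[Cr³⁺]^2 / ([Sn⁴⁺]^3); log Q = -7.936.
E = E° − (0.0592/n) log Q = +0.89 − (0.0592/6)(-7.936) = +0.968 V.

+0.968 V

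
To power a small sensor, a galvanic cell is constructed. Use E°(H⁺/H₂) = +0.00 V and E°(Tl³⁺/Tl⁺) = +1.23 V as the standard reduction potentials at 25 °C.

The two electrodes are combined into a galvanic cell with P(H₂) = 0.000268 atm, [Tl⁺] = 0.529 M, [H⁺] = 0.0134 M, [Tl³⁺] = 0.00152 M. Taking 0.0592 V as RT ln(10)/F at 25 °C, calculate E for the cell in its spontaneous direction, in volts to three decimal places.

+1.160 V

Tl³⁺/Tl⁺ is the cathode (higher E°), H⁺/H₂ the anode: E°cell = +1.23 − (+0.00) = +1.23 V, n = 2.
Overall: Tl³⁺(aq) + H₂(g) → Tl⁺(aq) + 2 H⁺(aq)
Q = [Tl⁺]·[H⁺]^2 / ([Tl³⁺]·P(H₂)); log Q = 2.368.
E = E° − (0.0592/n) log Q = +1.23 − (0.0592/2)(2.368) = +1.160 V.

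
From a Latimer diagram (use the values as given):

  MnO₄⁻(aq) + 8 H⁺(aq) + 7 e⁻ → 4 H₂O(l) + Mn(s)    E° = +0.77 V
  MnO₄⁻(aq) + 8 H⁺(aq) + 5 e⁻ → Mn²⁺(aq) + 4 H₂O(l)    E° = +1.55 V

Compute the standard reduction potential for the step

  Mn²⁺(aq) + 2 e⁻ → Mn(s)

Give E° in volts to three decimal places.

-1.180 V

Sequential free energies add, so n₃E°₃ = n₁E°₁ + n₂E°₂.
With n₃ = 7, and the known step contributing 5×(+1.55) V, the unknown satisfies 2·E° = 7×(+0.77) − 5×(+1.55) = -2.360.
E° = -2.360 / 2 = -1.180 V.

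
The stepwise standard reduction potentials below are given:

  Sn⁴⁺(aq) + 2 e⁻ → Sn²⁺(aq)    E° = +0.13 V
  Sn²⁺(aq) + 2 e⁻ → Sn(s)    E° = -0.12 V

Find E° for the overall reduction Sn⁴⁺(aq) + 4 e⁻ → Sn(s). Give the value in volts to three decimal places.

Since ΔG° = −nFE° is additive over sequential reductions, n₃E°₃ = n₁E°₁ + n₂E°₂.
E°₃ = (2×+0.13 + 2×-0.12) / 4 = (+0.020) / 4 = +0.005 V.

+0.005 V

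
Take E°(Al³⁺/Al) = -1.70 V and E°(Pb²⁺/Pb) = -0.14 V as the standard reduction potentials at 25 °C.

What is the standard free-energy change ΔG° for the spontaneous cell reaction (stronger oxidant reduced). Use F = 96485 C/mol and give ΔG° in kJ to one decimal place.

Pb²⁺/Pb (E° = -0.14 V) is the cathode; Al³⁺/Al (E° = -1.70 V) is the anode, so E°cell = +1.56 V.
Balancing electrons gives n = 6 (lcm of 2 and 3).
ΔG° = −nFE° = −(6)(96485)(+1.56) = -903,100 J = -903.1 kJ.

-903.1 kJ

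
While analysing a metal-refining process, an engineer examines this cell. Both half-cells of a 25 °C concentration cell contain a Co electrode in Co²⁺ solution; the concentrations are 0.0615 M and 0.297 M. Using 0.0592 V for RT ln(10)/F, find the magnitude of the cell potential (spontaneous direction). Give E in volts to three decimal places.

+0.020 V

For a concentration cell E°cell = 0. The 0.297 M side is the cathode (reduction is favoured where [Co²⁺] is higher).
With n = 2, E = −(0.0592/2) log([Co²⁺]ₐₙ/[Co²⁺]꜀ₐₜ) = −(0.0592/2) log(0.0615/0.297) = −(0.0592/2)(-0.684) = +0.020 V.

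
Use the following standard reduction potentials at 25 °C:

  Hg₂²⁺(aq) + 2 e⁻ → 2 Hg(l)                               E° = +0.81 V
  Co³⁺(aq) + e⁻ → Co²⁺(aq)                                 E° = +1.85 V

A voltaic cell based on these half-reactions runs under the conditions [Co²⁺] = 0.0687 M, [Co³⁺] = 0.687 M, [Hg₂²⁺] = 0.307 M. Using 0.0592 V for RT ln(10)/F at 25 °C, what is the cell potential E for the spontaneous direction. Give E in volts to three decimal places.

+1.114 V

Co³⁺/Co²⁺ is the cathode (higher E°), Hg₂²⁺/Hg the anode: E°cell = +1.85 − (+0.81) = +1.04 V, n = 2.
Overall: 2 Co³⁺(aq) + 2 Hg(l) → 2 Co²⁺(aq) + Hg₂²⁺(aq)
Q = [Co²⁺]^2·[Hg₂²⁺] / ([Co³⁺]^2); log Q = -2.513.
E = E° − (0.0592/n) log Q = +1.04 − (0.0592/2)(-2.513) = +1.114 V.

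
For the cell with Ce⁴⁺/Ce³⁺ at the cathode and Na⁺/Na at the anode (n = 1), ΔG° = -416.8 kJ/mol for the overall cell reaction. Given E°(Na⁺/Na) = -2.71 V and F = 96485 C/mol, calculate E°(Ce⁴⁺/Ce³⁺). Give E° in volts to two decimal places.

+1.61 V

E°cell = −ΔG°/(nF) = −(-416.8×10³)/((1)(96485)) = +4.320 V.
Since Ce⁴⁺/Ce³⁺ is the cathode and Na⁺/Na the anode, E°cell = E°(Ce⁴⁺/Ce³⁺) − E°(Na⁺/Na).
So E°(Ce⁴⁺/Ce³⁺) = E°cell + E°(Na⁺/Na) = +4.320 + (-2.71) = +1.61 V.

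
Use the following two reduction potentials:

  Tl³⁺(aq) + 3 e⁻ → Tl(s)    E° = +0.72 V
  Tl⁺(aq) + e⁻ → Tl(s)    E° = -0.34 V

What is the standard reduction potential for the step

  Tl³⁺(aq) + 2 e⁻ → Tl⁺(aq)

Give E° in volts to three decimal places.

Sequential free energies add, so n₃E°₃ = n₁E°₁ + n₂E°₂.
With n₃ = 3, and the known step contributing 1×(-0.34) V, the unknown satisfies 2·E° = 3×(+0.72) − 1×(-0.34) = +2.500.
E° = +2.500 / 2 = +1.250 V.

+1.250 V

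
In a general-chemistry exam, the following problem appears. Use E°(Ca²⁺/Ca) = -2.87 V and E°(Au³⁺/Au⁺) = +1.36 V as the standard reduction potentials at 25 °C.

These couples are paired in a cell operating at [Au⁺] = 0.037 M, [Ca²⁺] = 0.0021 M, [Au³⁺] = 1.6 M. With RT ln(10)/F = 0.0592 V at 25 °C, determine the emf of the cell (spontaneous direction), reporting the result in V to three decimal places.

+4.358 V

Au³⁺/Au⁺ is the cathode (higher E°), Ca²⁺/Ca the anode: E°cell = +1.36 − (-2.87) = +4.23 V, n = 2.
Overall: Au³⁺(aq) + Ca(s) → Au⁺(aq) + Ca²⁺(aq)
Q = [Au⁺]·[Ca²⁺] / ([Au³⁺]); log Q = -4.314.
E = E° − (0.0592/n) log Q = +4.23 − (0.0592/2)(-4.314) = +4.358 V.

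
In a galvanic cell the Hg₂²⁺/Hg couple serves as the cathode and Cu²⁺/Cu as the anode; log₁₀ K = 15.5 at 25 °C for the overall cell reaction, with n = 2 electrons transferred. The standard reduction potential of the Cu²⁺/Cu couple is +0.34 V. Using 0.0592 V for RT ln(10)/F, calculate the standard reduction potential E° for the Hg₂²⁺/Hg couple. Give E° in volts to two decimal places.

+0.80 V

E°cell = (0.0592/n)·log K = (0.0592/2)(15.5) = +0.459 V.
Since Hg₂²⁺/Hg is the cathode and Cu²⁺/Cu the anode, E°cell = E°(Hg₂²⁺/Hg) − E°(Cu²⁺/Cu).
So E°(Hg₂²⁺/Hg) = E°cell + E°(Cu²⁺/Cu) = +0.459 + (+0.34) = +0.80 V.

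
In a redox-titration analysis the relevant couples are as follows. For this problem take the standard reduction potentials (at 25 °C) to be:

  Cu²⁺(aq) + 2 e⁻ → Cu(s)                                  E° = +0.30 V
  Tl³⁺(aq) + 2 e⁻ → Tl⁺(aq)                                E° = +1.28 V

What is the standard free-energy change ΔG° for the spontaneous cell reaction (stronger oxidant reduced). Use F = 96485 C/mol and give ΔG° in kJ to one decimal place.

Tl³⁺/Tl⁺ (E° = +1.28 V) is the cathode; Cu²⁺/Cu (E° = +0.30 V) is the anode, so E°cell = +0.98 V.
Balancing electrons gives n = 2 (lcm of 2 and 2).
ΔG° = −nFE° = −(2)(96485)(+0.98) = -189,111 J = -189.1 kJ.

-189.1 kJ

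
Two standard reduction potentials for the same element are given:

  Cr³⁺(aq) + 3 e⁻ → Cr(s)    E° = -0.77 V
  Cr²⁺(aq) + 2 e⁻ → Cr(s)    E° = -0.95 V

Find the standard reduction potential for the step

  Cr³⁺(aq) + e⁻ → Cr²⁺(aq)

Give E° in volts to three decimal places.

Sequential free energies add, so n₃E°₃ = n₁E°₁ + n₂E°₂.
With n₃ = 3, and the known step contributing 2×(-0.95) V, the unknown satisfies 1·E° = 3×(-0.77) − 2×(-0.95) = -0.410.
E° = -0.410 / 1 = -0.410 V.

-0.410 V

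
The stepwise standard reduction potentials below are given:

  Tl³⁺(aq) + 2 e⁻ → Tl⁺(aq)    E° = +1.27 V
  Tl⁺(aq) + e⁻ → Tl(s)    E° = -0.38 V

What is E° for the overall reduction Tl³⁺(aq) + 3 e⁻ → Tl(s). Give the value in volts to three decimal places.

+0.720 V

Since ΔG° = −nFE° is additive over sequential reductions, n₃E°₃ = n₁E°₁ + n₂E°₂.
E°₃ = (2×+1.27 + 1×-0.38) / 3 = (+2.160) / 3 = +0.720 V.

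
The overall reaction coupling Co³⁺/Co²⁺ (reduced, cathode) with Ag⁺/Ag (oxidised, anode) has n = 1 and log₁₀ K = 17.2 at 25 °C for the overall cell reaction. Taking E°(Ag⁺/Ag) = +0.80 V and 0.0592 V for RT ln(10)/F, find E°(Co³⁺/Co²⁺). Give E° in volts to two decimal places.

+1.82 V

E°cell = (0.0592/n)·log K = (0.0592/1)(17.2) = +1.018 V.
Since Co³⁺/Co²⁺ is the cathode and Ag⁺/Ag the anode, E°cell = E°(Co³⁺/Co²⁺) − E°(Ag⁺/Ag).
So E°(Co³⁺/Co²⁺) = E°cell + E°(Ag⁺/Ag) = +1.018 + (+0.80) = +1.82 V.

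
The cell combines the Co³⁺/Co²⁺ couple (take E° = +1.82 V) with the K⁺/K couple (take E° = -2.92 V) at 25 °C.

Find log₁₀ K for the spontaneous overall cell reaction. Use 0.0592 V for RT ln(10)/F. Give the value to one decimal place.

80.1

Cathode: Co³⁺/Co²⁺; anode: K⁺/K. E°cell = +4.74 V, n = 1.
log K = nE°cell / 0.0592 = (1)(+4.74) / 0.0592 = 80.1.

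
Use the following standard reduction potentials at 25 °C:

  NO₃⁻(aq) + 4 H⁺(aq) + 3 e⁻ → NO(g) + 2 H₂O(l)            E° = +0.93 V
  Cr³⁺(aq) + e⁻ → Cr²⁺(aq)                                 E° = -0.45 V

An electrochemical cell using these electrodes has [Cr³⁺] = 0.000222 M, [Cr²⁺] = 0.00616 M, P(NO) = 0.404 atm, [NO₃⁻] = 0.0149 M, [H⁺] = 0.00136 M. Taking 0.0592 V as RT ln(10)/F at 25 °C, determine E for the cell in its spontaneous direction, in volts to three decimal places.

+1.211 V

NO₃⁻/NO is the cathode (higher E°), Cr³⁺/Cr²⁺ the anode: E°cell = +0.93 − (-0.45) = +1.38 V, n = 3.
Overall: NO₃⁻(aq) + 4 H⁺(aq) + 3 Cr²⁺(aq) → NO(g) + 2 H₂O(l) + 3 Cr³⁺(aq)
Q = P(NO)·[Cr³⁺]^3 / ([NO₃⁻]·[H⁺]^4·[Cr²⁺]^3); log Q = 8.569.
E = E° − (0.0592/n) log Q = +1.38 − (0.0592/3)(8.569) = +1.211 V.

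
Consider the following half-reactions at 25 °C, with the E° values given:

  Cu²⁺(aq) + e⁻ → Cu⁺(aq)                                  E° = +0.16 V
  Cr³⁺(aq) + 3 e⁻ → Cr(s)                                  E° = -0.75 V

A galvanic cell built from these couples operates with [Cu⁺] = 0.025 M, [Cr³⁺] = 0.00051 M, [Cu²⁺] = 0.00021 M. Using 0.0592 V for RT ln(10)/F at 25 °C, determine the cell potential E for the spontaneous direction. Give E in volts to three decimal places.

+0.852 V

Cu²⁺/Cu⁺ is the cathode (higher E°), Cr³⁺/Cr the anode: E°cell = +0.16 − (-0.75) = +0.91 V, n = 3.
Overall: 3 Cu²⁺(aq) + Cr(s) → 3 Cu⁺(aq) + Cr³⁺(aq)
Q = [Cu⁺]^3·[Cr³⁺] / ([Cu²⁺]^3); log Q = 2.935.
E = E° − (0.0592/n) log Q = +0.91 − (0.0592/3)(2.935) = +0.852 V.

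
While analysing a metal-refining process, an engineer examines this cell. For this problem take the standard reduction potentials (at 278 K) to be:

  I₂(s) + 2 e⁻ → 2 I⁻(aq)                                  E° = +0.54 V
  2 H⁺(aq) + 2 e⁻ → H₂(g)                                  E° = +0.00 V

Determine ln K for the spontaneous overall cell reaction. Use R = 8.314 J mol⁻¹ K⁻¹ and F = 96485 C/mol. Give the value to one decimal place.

Cathode: I₂/I⁻; anode: H⁺/H₂. E°cell = (+0.54) − (+0.00) = +0.54 V, with n = 2.
ΔG° = −nFE° = −RT ln K, so ln K = nFE°/(RT) = (2)(96485)(+0.54) / ((8.314)(278)) = 45.085.

45.1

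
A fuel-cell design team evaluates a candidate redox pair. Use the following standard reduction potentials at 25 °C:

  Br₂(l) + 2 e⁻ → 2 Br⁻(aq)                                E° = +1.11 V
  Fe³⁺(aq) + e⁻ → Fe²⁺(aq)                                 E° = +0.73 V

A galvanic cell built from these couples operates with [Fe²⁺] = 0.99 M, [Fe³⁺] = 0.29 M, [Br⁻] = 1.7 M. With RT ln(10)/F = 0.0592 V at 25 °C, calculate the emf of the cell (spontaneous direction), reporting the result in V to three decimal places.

+0.398 V

Br₂/Br⁻ is the cathode (higher E°), Fe³⁺/Fe²⁺ the anode: E°cell = +1.11 − (+0.73) = +0.38 V, n = 2.
Overall: Br₂(l) + 2 Fe²⁺(aq) → 2 Br⁻(aq) + 2 Fe³⁺(aq)
Q = [Br⁻]^2·[Fe³⁺]^2 / ([Fe²⁺]^2); log Q = -0.606.
E = E° − (0.0592/n) log Q = +0.38 − (0.0592/2)(-0.606) = +0.398 V.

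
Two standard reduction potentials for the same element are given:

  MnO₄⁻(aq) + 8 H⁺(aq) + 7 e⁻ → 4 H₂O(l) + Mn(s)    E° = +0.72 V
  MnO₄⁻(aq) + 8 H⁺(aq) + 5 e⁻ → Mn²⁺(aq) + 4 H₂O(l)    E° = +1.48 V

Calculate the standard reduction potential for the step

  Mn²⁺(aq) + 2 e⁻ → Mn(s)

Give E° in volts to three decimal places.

-1.180 V

Sequential free energies add, so n₃E°₃ = n₁E°₁ + n₂E°₂.
With n₃ = 7, and the known step contributing 5×(+1.48) V, the unknown satisfies 2·E° = 7×(+0.72) − 5×(+1.48) = -2.360.
E° = -2.360 / 2 = -1.180 V.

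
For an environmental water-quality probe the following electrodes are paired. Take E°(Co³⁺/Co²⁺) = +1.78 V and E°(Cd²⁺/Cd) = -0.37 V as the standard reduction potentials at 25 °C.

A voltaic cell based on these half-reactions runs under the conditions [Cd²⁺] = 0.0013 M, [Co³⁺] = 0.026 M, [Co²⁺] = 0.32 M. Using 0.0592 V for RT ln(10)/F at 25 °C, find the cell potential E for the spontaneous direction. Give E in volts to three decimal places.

+2.171 V

Co³⁺/Co²⁺ is the cathode (higher E°), Cd²⁺/Cd the anode: E°cell = +1.78 − (-0.37) = +2.15 V, n = 2.
Overall: 2 Co³⁺(aq) + Cd(s) → 2 Co²⁺(aq) + Cd²⁺(aq)
Q = [Co²⁺]^2·[Cd²⁺] / ([Co³⁺]^2); log Q = -0.706.
E = E° − (0.0592/n) log Q = +2.15 − (0.0592/2)(-0.706) = +2.171 V.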